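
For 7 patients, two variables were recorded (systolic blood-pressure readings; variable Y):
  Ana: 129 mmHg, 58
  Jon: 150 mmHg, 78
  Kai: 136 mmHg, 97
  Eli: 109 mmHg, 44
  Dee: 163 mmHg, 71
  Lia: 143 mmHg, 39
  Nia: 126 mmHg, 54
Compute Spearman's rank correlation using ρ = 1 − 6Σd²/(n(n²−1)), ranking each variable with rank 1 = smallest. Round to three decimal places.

Ranks of variable 1: 3, 6, 4, 1, 7, 5, 2
Ranks of variable 2: 4, 6, 7, 2, 5, 1, 3
d = r₁ − r₂: -1, 0, -3, -1, 2, 4, -1
d²: 1, 0, 9, 1, 4, 16, 1; Σd² = 32
ρ = 1 − 6·32/(7·48) = 1 − 192/336 = 0.429

0.429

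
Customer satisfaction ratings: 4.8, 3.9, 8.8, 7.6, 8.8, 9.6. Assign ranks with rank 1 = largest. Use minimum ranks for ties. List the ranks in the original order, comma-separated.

Sorted (descending): 9.6, 8.8, 8.8, 7.6, 4.8, 3.9
The 2 values of 8.8 occupy positions 2–3 → each gets rank 2.

5, 6, 2, 4, 2, 1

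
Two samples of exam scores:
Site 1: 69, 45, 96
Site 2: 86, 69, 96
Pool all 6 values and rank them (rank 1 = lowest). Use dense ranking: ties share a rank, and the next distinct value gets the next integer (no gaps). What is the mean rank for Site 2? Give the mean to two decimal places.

3.00

Sorted (ascending): 45, 69, 69, 86, 96, 96
The 2 values of 69 share dense rank 2.
The 2 values of 96 share dense rank 4.
Remaining distinct values take the next consecutive integers.
Site 2 values → pooled ranks: 86→3, 69→2, 96→4
Mean rank = (3 + 2 + 4) / 3 = 3.00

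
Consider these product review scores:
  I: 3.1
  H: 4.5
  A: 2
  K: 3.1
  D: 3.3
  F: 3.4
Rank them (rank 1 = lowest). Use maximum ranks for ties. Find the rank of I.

Sorted (ascending): 2, 3.1, 3.1, 3.3, 3.4, 4.5
The 2 values of 3.1 occupy positions 2–3 → each gets rank 3.
I has value 3.1 → rank 3.

3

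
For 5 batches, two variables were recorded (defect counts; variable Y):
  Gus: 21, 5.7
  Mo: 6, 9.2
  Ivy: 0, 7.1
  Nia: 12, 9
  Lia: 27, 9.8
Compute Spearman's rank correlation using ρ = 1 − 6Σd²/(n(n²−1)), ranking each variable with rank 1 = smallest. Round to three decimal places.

0.300

Ranks of variable 1: 4, 2, 1, 3, 5
Ranks of variable 2: 1, 4, 2, 3, 5
d = r₁ − r₂: 3, -2, -1, 0, 0
d²: 9, 4, 1, 0, 0; Σd² = 14
ρ = 1 − 6·14/(5·24) = 1 − 84/120 = 0.300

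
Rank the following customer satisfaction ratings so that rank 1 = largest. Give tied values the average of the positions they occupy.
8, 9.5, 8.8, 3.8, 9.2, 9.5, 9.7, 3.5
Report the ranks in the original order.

Sorted (descending): 9.7, 9.5, 9.5, 9.2, 8.8, 8, 3.8, 3.5
The 2 values of 9.5 occupy positions 2–3 → average rank (2+3)/2 = 2.5.

6, 2.5, 5, 7, 4, 2.5, 1, 8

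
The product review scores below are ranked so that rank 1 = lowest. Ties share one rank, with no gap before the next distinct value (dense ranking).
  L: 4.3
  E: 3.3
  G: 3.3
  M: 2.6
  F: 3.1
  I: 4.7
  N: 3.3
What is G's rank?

Sorted (ascending): 2.6, 3.1, 3.3, 3.3, 3.3, 4.3, 4.7
The 3 values of 3.3 share dense rank 3.
Remaining distinct values take the next consecutive integers.
G has value 3.3 → rank 3.

3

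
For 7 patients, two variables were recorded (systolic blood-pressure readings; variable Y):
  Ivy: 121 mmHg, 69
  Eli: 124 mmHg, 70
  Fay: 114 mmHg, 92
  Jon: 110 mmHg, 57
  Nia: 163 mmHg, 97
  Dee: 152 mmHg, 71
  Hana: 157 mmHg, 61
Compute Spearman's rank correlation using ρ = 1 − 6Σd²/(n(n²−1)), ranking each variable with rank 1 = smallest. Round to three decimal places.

0.429

Ranks of variable 1: 3, 4, 2, 1, 7, 5, 6
Ranks of variable 2: 3, 4, 6, 1, 7, 5, 2
d = r₁ − r₂: 0, 0, -4, 0, 0, 0, 4
d²: 0, 0, 16, 0, 0, 0, 16; Σd² = 32
ρ = 1 − 6·32/(7·48) = 1 − 192/336 = 0.429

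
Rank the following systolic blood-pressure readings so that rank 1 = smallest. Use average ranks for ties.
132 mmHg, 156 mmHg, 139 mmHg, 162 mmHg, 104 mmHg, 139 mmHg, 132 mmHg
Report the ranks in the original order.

Sorted (ascending): 104, 132, 132, 139, 139, 156, 162
The 2 values of 132 occupy positions 2–3 → average rank (2+3)/2 = 2.5.
The 2 values of 139 occupy positions 4–5 → average rank (4+5)/2 = 4.5.

2.5, 6, 4.5, 7, 1, 4.5, 2.5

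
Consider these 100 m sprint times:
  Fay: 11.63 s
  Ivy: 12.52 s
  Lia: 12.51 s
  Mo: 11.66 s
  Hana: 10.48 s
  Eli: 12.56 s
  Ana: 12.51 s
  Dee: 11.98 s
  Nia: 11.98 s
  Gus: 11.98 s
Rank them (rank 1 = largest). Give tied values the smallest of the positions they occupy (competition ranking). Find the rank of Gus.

Sorted (descending): 12.56, 12.52, 12.51, 12.51, 11.98, 11.98, 11.98, 11.66, 11.63, 10.48
The 2 values of 12.51 occupy positions 3–4 → each gets rank 3.
The 3 values of 11.98 occupy positions 5–7 → each gets rank 5.
Gus has value 11.98 s → rank 5.

5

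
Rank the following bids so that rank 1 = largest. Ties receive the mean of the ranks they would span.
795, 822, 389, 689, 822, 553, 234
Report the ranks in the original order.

Sorted (descending): 822, 822, 795, 689, 553, 389, 234
The 2 values of 822 occupy positions 1–2 → average rank (1+2)/2 = 1.5.

3, 1.5, 6, 4, 1.5, 5, 7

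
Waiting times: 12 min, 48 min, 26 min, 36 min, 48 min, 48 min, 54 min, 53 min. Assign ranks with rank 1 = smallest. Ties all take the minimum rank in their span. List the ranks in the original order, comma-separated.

Sorted (ascending): 12, 26, 36, 48, 48, 48, 53, 54
The 3 values of 48 occupy positions 4–6 → each gets rank 4.

1, 4, 2, 3, 4, 4, 8, 7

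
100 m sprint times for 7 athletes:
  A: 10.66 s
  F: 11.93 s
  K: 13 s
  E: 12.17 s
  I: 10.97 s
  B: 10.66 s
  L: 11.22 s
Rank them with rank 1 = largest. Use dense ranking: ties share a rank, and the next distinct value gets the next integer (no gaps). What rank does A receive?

6

Sorted (descending): 13, 12.17, 11.93, 11.22, 10.97, 10.66, 10.66
The 2 values of 10.66 share dense rank 6.
Remaining distinct values take the next consecutive integers.
A has value 10.66 s → rank 6.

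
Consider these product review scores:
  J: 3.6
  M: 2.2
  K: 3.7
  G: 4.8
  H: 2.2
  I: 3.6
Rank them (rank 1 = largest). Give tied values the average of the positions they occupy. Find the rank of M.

5.5

Sorted (descending): 4.8, 3.7, 3.6, 3.6, 2.2, 2.2
The 2 values of 3.6 occupy positions 3–4 → average rank (3+4)/2 = 3.5.
The 2 values of 2.2 occupy positions 5–6 → average rank (5+6)/2 = 5.5.
M has value 2.2 → rank 5.5.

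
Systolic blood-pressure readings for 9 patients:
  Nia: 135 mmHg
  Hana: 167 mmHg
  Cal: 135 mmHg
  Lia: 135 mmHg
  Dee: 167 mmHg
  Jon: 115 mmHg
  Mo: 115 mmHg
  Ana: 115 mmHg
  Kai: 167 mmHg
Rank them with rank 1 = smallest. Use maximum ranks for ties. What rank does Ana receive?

3

Sorted (ascending): 115, 115, 115, 135, 135, 135, 167, 167, 167
The 3 values of 115 occupy positions 1–3 → each gets rank 3.
The 3 values of 135 occupy positions 4–6 → each gets rank 6.
The 3 values of 167 occupy positions 7–9 → each gets rank 9.
Ana has value 115 mmHg → rank 3.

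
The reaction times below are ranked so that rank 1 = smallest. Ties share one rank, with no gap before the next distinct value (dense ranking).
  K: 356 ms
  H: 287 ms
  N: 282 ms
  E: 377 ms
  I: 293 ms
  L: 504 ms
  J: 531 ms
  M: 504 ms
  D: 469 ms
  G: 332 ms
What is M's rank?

Sorted (ascending): 282, 287, 293, 332, 356, 377, 469, 504, 504, 531
The 2 values of 504 share dense rank 8.
Remaining distinct values take the next consecutive integers.
M has value 504 ms → rank 8.

8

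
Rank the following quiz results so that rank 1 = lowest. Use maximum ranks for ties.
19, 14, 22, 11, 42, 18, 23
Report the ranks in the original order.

4, 2, 5, 1, 7, 3, 6

Sorted (ascending): 11, 14, 18, 19, 22, 23, 42
No ties — each value takes its position as its rank.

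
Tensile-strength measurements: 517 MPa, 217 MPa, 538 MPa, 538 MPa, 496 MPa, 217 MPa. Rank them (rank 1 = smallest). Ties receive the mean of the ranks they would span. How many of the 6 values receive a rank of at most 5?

Sorted (ascending): 217, 217, 496, 517, 538, 538
The 2 values of 217 occupy positions 1–2 → average rank (1+2)/2 = 1.5.
The 2 values of 538 occupy positions 5–6 → average rank (5+6)/2 = 5.5.
Ranks ≤ 5: {1.5, 1.5, 3, 4} → 4 values.

4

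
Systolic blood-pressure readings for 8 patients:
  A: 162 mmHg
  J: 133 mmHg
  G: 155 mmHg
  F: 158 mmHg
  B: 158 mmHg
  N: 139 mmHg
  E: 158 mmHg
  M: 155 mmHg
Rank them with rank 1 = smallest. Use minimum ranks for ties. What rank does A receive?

Sorted (ascending): 133, 139, 155, 155, 158, 158, 158, 162
The 2 values of 155 occupy positions 3–4 → each gets rank 3.
The 3 values of 158 occupy positions 5–7 → each gets rank 5.
A has value 162 mmHg → rank 8.

8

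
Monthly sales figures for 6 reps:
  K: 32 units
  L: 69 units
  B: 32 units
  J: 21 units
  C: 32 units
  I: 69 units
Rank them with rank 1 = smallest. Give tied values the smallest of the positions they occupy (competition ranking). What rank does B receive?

Sorted (ascending): 21, 32, 32, 32, 69, 69
The 3 values of 32 occupy positions 2–4 → each gets rank 2.
The 2 values of 69 occupy positions 5–6 → each gets rank 5.
B has value 32 units → rank 2.

2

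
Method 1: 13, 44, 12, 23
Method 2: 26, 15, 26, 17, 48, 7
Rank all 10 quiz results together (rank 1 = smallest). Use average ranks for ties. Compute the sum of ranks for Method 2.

35

Sorted (ascending): 7, 12, 13, 15, 17, 23, 26, 26, 44, 48
The 2 values of 26 occupy positions 7–8 → average rank (7+8)/2 = 7.5.
Method 2 values → pooled ranks: 26→7.5, 15→4, 26→7.5, 17→5, 48→10, 7→1
Rank sum = 7.5 + 4 + 7.5 + 5 + 10 + 1 = 35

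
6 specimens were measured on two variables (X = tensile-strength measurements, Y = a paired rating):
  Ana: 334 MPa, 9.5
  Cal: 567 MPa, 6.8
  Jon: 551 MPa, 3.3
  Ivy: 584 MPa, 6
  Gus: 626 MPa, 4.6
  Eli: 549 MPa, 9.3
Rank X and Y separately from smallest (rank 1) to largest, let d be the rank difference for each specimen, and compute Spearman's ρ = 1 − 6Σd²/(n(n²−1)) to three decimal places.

-0.657

Ranks of variable 1: 1, 4, 3, 5, 6, 2
Ranks of variable 2: 6, 4, 1, 3, 2, 5
d = r₁ − r₂: -5, 0, 2, 2, 4, -3
d²: 25, 0, 4, 4, 16, 9; Σd² = 58
ρ = 1 − 6·58/(6·35) = 1 − 348/210 = -0.657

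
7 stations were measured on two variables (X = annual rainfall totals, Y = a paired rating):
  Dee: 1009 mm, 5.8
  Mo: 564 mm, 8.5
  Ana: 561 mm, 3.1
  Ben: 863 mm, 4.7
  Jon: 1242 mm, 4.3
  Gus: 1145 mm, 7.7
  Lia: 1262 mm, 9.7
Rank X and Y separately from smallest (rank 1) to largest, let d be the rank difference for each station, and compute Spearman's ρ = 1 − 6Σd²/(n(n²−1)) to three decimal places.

0.429

Ranks of variable 1: 4, 2, 1, 3, 6, 5, 7
Ranks of variable 2: 4, 6, 1, 3, 2, 5, 7
d = r₁ − r₂: 0, -4, 0, 0, 4, 0, 0
d²: 0, 16, 0, 0, 16, 0, 0; Σd² = 32
ρ = 1 − 6·32/(7·48) = 1 − 192/336 = 0.429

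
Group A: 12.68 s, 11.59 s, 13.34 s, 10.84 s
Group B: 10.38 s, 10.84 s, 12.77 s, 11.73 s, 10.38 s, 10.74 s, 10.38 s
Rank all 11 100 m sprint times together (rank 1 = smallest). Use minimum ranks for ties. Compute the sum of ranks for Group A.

32

Sorted (ascending): 10.38, 10.38, 10.38, 10.74, 10.84, 10.84, 11.59, 11.73, 12.68, 12.77, 13.34
The 3 values of 10.38 occupy positions 1–3 → each gets rank 1.
The 2 values of 10.84 occupy positions 5–6 → each gets rank 5.
Group A values → pooled ranks: 12.68→9, 11.59→7, 13.34→11, 10.84→5
Rank sum = 9 + 7 + 11 + 5 = 32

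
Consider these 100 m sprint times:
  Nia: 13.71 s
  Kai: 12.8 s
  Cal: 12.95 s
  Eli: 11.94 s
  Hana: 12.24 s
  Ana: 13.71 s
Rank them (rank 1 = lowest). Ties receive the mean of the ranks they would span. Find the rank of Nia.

5.5

Sorted (ascending): 11.94, 12.24, 12.8, 12.95, 13.71, 13.71
The 2 values of 13.71 occupy positions 5–6 → average rank (5+6)/2 = 5.5.
Nia has value 13.71 s → rank 5.5.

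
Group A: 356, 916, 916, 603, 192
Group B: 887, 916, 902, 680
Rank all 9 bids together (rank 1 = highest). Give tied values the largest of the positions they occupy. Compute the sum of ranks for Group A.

Sorted (descending): 916, 916, 916, 902, 887, 680, 603, 356, 192
The 3 values of 916 occupy positions 1–3 → each gets rank 3.
Group A values → pooled ranks: 356→8, 916→3, 916→3, 603→7, 192→9
Rank sum = 8 + 3 + 3 + 7 + 9 = 30

30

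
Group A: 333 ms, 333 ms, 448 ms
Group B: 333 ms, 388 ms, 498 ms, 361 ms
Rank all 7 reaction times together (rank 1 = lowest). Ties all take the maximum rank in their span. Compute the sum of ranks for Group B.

Sorted (ascending): 333, 333, 333, 361, 388, 448, 498
The 3 values of 333 occupy positions 1–3 → each gets rank 3.
Group B values → pooled ranks: 333→3, 388→5, 498→7, 361→4
Rank sum = 3 + 5 + 7 + 4 = 19

19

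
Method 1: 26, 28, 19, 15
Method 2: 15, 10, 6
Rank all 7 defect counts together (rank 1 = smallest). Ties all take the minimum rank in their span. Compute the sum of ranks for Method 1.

21

Sorted (ascending): 6, 10, 15, 15, 19, 26, 28
The 2 values of 15 occupy positions 3–4 → each gets rank 3.
Method 1 values → pooled ranks: 26→6, 28→7, 19→5, 15→3
Rank sum = 6 + 7 + 5 + 3 = 21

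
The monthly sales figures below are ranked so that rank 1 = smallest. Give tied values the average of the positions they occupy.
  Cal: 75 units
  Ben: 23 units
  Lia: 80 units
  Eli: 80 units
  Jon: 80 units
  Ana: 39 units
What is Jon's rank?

5

Sorted (ascending): 23, 39, 75, 80, 80, 80
The 3 values of 80 occupy positions 4–6 → average rank 5.
Jon has value 80 units → rank 5.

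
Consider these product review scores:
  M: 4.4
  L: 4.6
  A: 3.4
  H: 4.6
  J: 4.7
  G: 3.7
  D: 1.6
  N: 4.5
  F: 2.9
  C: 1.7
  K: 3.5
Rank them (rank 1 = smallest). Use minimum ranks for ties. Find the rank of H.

Sorted (ascending): 1.6, 1.7, 2.9, 3.4, 3.5, 3.7, 4.4, 4.5, 4.6, 4.6, 4.7
The 2 values of 4.6 occupy positions 9–10 → each gets rank 9.
H has value 4.6 → rank 9.

9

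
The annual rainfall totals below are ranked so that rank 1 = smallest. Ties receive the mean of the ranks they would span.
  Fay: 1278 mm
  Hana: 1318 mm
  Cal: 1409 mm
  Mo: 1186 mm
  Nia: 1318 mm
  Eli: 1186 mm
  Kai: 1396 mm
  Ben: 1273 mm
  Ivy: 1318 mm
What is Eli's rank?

1.5

Sorted (ascending): 1186, 1186, 1273, 1278, 1318, 1318, 1318, 1396, 1409
The 2 values of 1186 occupy positions 1–2 → average rank (1+2)/2 = 1.5.
The 3 values of 1318 occupy positions 5–7 → average rank 6.
Eli has value 1186 mm → rank 1.5.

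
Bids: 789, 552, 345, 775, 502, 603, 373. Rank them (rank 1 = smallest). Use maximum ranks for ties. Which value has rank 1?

Sorted (ascending): 345, 373, 502, 552, 603, 775, 789
No ties — each value takes its position as its rank.
Rank 1 → value 345.

345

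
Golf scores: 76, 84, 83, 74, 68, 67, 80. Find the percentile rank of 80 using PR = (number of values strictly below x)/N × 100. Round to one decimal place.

57.1

N = 7.
Strictly below 80: 4. Equal to 80: 1.
PR = 4/7 × 100 = 57.1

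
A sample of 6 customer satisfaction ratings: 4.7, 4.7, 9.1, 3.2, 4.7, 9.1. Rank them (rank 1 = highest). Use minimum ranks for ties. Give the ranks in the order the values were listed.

3, 3, 1, 6, 3, 1

Sorted (descending): 9.1, 9.1, 4.7, 4.7, 4.7, 3.2
The 2 values of 9.1 occupy positions 1–2 → each gets rank 1.
The 3 values of 4.7 occupy positions 3–5 → each gets rank 3.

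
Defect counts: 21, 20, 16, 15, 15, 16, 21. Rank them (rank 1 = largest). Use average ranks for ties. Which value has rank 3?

20

Sorted (descending): 21, 21, 20, 16, 16, 15, 15
The 2 values of 21 occupy positions 1–2 → average rank (1+2)/2 = 1.5.
The 2 values of 16 occupy positions 4–5 → average rank (4+5)/2 = 4.5.
The 2 values of 15 occupy positions 6–7 → average rank (6+7)/2 = 6.5.
Rank 3 → value 20.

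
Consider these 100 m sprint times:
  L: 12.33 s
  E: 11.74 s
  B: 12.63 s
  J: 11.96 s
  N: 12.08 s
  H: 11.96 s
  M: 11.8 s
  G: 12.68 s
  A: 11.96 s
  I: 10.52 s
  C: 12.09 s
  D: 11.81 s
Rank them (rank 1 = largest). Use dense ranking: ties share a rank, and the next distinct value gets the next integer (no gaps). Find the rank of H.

Sorted (descending): 12.68, 12.63, 12.33, 12.09, 12.08, 11.96, 11.96, 11.96, 11.81, 11.8, 11.74, 10.52
The 3 values of 11.96 share dense rank 6.
Remaining distinct values take the next consecutive integers.
H has value 11.96 s → rank 6.

6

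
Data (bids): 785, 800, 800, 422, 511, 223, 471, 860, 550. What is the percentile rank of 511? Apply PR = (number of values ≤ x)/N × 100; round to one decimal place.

44.4

N = 9.
Strictly below 511: 3. Equal to 511: 1.
PR = 4/9 × 100 = 44.4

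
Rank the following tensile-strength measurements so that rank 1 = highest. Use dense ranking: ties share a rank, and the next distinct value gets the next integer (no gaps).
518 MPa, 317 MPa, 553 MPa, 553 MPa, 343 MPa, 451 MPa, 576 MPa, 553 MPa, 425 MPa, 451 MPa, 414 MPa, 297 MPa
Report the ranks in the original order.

3, 8, 2, 2, 7, 4, 1, 2, 5, 4, 6, 9

Sorted (descending): 576, 553, 553, 553, 518, 451, 451, 425, 414, 343, 317, 297
The 3 values of 553 share dense rank 2.
The 2 values of 451 share dense rank 4.
Remaining distinct values take the next consecutive integers.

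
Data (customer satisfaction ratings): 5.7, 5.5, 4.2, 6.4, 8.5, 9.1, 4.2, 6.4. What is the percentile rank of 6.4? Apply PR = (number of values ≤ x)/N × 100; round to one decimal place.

N = 8.
Strictly below 6.4: 4. Equal to 6.4: 2.
PR = 6/8 × 100 = 75.0

75.0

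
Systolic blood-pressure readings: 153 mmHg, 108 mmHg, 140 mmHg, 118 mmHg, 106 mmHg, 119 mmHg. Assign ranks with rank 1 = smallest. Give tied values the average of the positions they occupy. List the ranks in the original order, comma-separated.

Sorted (ascending): 106, 108, 118, 119, 140, 153
No ties — each value takes its position as its rank.

6, 2, 5, 3, 1, 4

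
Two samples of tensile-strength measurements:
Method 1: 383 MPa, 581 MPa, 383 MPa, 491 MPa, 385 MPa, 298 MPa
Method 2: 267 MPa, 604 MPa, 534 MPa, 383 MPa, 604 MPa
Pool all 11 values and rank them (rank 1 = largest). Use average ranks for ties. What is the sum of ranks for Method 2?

Sorted (descending): 604, 604, 581, 534, 491, 385, 383, 383, 383, 298, 267
The 2 values of 604 occupy positions 1–2 → average rank (1+2)/2 = 1.5.
The 3 values of 383 occupy positions 7–9 → average rank 8.
Method 2 values → pooled ranks: 267→11, 604→1.5, 534→4, 383→8, 604→1.5
Rank sum = 11 + 1.5 + 4 + 8 + 1.5 = 26

26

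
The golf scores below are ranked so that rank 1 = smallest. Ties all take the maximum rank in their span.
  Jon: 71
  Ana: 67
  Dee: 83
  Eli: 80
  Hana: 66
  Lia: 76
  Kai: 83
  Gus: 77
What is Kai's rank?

Sorted (ascending): 66, 67, 71, 76, 77, 80, 83, 83
The 2 values of 83 occupy positions 7–8 → each gets rank 8.
Kai has value 83 → rank 8.

8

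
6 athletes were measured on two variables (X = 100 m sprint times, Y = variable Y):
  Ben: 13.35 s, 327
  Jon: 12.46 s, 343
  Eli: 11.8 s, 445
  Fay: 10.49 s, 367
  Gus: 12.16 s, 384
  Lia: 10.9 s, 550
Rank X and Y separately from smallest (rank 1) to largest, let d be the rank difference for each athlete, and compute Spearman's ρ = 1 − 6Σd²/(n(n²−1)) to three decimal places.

Ranks of variable 1: 6, 5, 3, 1, 4, 2
Ranks of variable 2: 1, 2, 5, 3, 4, 6
d = r₁ − r₂: 5, 3, -2, -2, 0, -4
d²: 25, 9, 4, 4, 0, 16; Σd² = 58
ρ = 1 − 6·58/(6·35) = 1 − 348/210 = -0.657

-0.657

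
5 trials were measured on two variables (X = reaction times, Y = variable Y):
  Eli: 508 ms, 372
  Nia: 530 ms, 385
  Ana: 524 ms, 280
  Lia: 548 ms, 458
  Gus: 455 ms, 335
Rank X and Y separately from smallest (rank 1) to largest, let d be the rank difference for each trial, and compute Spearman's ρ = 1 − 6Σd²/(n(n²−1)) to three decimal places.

0.700

Ranks of variable 1: 2, 4, 3, 5, 1
Ranks of variable 2: 3, 4, 1, 5, 2
d = r₁ − r₂: -1, 0, 2, 0, -1
d²: 1, 0, 4, 0, 1; Σd² = 6
ρ = 1 − 6·6/(5·24) = 1 − 36/120 = 0.700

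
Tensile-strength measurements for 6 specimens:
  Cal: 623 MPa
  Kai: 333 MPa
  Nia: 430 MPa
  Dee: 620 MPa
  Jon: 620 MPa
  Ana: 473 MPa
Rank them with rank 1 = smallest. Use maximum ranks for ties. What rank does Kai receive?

Sorted (ascending): 333, 430, 473, 620, 620, 623
The 2 values of 620 occupy positions 4–5 → each gets rank 5.
Kai has value 333 MPa → rank 1.

1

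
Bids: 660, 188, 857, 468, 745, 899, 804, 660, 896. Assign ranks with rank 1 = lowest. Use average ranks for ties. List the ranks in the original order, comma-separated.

3.5, 1, 7, 2, 5, 9, 6, 3.5, 8

Sorted (ascending): 188, 468, 660, 660, 745, 804, 857, 896, 899
The 2 values of 660 occupy positions 3–4 → average rank (3+4)/2 = 3.5.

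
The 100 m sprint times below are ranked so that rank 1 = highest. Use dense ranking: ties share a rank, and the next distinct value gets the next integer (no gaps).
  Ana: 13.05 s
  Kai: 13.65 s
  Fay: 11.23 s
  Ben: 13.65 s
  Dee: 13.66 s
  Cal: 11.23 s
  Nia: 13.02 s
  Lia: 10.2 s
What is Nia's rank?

Sorted (descending): 13.66, 13.65, 13.65, 13.05, 13.02, 11.23, 11.23, 10.2
The 2 values of 13.65 share dense rank 2.
The 2 values of 11.23 share dense rank 5.
Remaining distinct values take the next consecutive integers.
Nia has value 13.02 s → rank 4.

4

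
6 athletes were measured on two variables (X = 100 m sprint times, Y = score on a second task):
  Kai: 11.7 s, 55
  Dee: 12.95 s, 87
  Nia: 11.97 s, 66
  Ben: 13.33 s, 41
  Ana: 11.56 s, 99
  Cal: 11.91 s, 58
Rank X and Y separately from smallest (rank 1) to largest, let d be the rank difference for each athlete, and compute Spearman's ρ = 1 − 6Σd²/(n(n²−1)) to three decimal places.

Ranks of variable 1: 2, 5, 4, 6, 1, 3
Ranks of variable 2: 2, 5, 4, 1, 6, 3
d = r₁ − r₂: 0, 0, 0, 5, -5, 0
d²: 0, 0, 0, 25, 25, 0; Σd² = 50
ρ = 1 − 6·50/(6·35) = 1 − 300/210 = -0.429

-0.429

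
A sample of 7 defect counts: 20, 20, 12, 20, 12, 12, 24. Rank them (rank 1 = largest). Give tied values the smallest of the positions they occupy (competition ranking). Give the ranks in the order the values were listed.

Sorted (descending): 24, 20, 20, 20, 12, 12, 12
The 3 values of 20 occupy positions 2–4 → each gets rank 2.
The 3 values of 12 occupy positions 5–7 → each gets rank 5.

2, 2, 5, 2, 5, 5, 1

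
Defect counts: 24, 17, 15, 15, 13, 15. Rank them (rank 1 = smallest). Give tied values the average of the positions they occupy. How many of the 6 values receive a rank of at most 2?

1

Sorted (ascending): 13, 15, 15, 15, 17, 24
The 3 values of 15 occupy positions 2–4 → average rank 3.
Ranks ≤ 2: {1} → 1 value.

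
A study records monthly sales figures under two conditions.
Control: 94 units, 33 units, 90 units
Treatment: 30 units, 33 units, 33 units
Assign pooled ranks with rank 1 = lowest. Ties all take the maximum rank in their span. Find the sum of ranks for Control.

Sorted (ascending): 30, 33, 33, 33, 90, 94
The 3 values of 33 occupy positions 2–4 → each gets rank 4.
Control values → pooled ranks: 94→6, 33→4, 90→5
Rank sum = 6 + 4 + 5 = 15

15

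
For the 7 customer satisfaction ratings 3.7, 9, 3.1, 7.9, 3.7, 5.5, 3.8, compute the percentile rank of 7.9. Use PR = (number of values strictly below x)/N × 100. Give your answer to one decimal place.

71.4

N = 7.
Strictly below 7.9: 5. Equal to 7.9: 1.
PR = 5/7 × 100 = 71.4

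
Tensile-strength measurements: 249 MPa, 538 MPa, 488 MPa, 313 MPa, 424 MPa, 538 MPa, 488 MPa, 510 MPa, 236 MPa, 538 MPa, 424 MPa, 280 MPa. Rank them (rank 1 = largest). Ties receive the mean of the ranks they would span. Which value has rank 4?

510

Sorted (descending): 538, 538, 538, 510, 488, 488, 424, 424, 313, 280, 249, 236
The 3 values of 538 occupy positions 1–3 → average rank 2.
The 2 values of 488 occupy positions 5–6 → average rank (5+6)/2 = 5.5.
The 2 values of 424 occupy positions 7–8 → average rank (7+8)/2 = 7.5.
Rank 4 → value 510.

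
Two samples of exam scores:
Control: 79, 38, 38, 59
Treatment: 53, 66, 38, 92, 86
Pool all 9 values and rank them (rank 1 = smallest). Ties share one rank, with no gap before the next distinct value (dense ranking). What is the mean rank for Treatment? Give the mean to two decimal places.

4.00

Sorted (ascending): 38, 38, 38, 53, 59, 66, 79, 86, 92
The 3 values of 38 share dense rank 1.
Remaining distinct values take the next consecutive integers.
Treatment values → pooled ranks: 53→2, 66→4, 38→1, 92→7, 86→6
Mean rank = (2 + 4 + 1 + 7 + 6) / 5 = 4.00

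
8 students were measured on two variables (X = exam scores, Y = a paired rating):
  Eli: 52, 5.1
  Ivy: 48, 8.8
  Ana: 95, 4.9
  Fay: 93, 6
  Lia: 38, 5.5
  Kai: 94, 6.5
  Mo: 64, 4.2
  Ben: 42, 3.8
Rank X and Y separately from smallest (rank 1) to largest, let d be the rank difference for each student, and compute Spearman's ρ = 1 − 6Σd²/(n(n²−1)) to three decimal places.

Ranks of variable 1: 4, 3, 8, 6, 1, 7, 5, 2
Ranks of variable 2: 4, 8, 3, 6, 5, 7, 2, 1
d = r₁ − r₂: 0, -5, 5, 0, -4, 0, 3, 1
d²: 0, 25, 25, 0, 16, 0, 9, 1; Σd² = 76
ρ = 1 − 6·76/(8·63) = 1 − 456/504 = 0.095

0.095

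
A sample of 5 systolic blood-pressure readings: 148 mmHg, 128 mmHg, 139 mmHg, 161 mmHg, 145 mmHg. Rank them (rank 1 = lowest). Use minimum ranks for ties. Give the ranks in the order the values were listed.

4, 1, 2, 5, 3

Sorted (ascending): 128, 139, 145, 148, 161
No ties — each value takes its position as its rank.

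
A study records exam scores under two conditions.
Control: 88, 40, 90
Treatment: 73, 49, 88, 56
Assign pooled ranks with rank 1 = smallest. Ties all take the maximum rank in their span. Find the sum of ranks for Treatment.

Sorted (ascending): 40, 49, 56, 73, 88, 88, 90
The 2 values of 88 occupy positions 5–6 → each gets rank 6.
Treatment values → pooled ranks: 73→4, 49→2, 88→6, 56→3
Rank sum = 4 + 2 + 6 + 3 = 15

15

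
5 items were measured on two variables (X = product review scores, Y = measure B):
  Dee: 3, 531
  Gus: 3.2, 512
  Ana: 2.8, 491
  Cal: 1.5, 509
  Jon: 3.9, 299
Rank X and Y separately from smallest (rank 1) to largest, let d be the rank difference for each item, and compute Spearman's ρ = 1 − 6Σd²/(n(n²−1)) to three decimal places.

-0.200

Ranks of variable 1: 3, 4, 2, 1, 5
Ranks of variable 2: 5, 4, 2, 3, 1
d = r₁ − r₂: -2, 0, 0, -2, 4
d²: 4, 0, 0, 4, 16; Σd² = 24
ρ = 1 − 6·24/(5·24) = 1 − 144/120 = -0.200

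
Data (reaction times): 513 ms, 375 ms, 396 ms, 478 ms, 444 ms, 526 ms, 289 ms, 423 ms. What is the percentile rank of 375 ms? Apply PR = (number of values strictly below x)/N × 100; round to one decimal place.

N = 8.
Strictly below 375: 1. Equal to 375: 1.
PR = 1/8 × 100 = 12.5

12.5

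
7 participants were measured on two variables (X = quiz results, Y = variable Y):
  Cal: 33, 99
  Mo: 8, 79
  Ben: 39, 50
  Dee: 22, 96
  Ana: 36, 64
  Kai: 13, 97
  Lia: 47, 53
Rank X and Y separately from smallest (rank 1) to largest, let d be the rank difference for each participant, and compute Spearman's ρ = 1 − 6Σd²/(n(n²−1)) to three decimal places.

-0.643

Ranks of variable 1: 4, 1, 6, 3, 5, 2, 7
Ranks of variable 2: 7, 4, 1, 5, 3, 6, 2
d = r₁ − r₂: -3, -3, 5, -2, 2, -4, 5
d²: 9, 9, 25, 4, 4, 16, 25; Σd² = 92
ρ = 1 − 6·92/(7·48) = 1 − 552/336 = -0.643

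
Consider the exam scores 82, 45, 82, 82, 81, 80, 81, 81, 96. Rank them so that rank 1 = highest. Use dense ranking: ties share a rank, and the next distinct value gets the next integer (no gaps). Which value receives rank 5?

45

Sorted (descending): 96, 82, 82, 82, 81, 81, 81, 80, 45
The 3 values of 82 share dense rank 2.
The 3 values of 81 share dense rank 3.
Remaining distinct values take the next consecutive integers.
Rank 5 → value 45.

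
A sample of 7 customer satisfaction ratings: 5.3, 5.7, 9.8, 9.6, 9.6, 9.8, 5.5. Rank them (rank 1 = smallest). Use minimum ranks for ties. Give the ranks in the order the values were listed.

Sorted (ascending): 5.3, 5.5, 5.7, 9.6, 9.6, 9.8, 9.8
The 2 values of 9.6 occupy positions 4–5 → each gets rank 4.
The 2 values of 9.8 occupy positions 6–7 → each gets rank 6.

1, 3, 6, 4, 4, 6, 2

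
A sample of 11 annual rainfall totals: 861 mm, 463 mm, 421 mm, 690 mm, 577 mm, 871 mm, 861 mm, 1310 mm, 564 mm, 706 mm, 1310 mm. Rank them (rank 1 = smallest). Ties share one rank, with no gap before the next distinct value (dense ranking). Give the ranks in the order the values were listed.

Sorted (ascending): 421, 463, 564, 577, 690, 706, 861, 861, 871, 1310, 1310
The 2 values of 861 share dense rank 7.
The 2 values of 1310 share dense rank 9.
Remaining distinct values take the next consecutive integers.

7, 2, 1, 5, 4, 8, 7, 9, 3, 6, 9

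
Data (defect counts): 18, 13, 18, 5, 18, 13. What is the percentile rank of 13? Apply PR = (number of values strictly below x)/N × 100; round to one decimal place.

N = 6.
Strictly below 13: 1. Equal to 13: 2.
PR = 1/6 × 100 = 16.7

16.7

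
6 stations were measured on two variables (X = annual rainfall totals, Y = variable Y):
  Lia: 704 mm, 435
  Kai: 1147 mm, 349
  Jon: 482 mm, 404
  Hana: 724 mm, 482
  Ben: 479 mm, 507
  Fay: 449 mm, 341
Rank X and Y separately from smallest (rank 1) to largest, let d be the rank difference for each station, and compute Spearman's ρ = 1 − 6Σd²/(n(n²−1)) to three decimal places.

0.086

Ranks of variable 1: 4, 6, 3, 5, 2, 1
Ranks of variable 2: 4, 2, 3, 5, 6, 1
d = r₁ − r₂: 0, 4, 0, 0, -4, 0
d²: 0, 16, 0, 0, 16, 0; Σd² = 32
ρ = 1 − 6·32/(6·35) = 1 − 192/210 = 0.086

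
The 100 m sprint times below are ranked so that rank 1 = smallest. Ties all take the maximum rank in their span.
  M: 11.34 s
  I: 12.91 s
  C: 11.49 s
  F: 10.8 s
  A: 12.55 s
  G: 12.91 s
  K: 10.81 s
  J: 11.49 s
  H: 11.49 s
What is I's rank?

Sorted (ascending): 10.8, 10.81, 11.34, 11.49, 11.49, 11.49, 12.55, 12.91, 12.91
The 3 values of 11.49 occupy positions 4–6 → each gets rank 6.
The 2 values of 12.91 occupy positions 8–9 → each gets rank 9.
I has value 12.91 s → rank 9.

9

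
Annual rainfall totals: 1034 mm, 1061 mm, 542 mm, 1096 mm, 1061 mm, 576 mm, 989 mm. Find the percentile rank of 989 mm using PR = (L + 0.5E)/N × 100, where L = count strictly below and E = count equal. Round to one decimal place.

N = 7.
Strictly below 989: 2. Equal to 989: 1.
PR = (2 + 0.5·1)/7 × 100 = 35.7

35.7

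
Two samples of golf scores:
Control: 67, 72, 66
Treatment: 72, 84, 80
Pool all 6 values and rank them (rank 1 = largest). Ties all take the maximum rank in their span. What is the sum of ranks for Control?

15

Sorted (descending): 84, 80, 72, 72, 67, 66
The 2 values of 72 occupy positions 3–4 → each gets rank 4.
Control values → pooled ranks: 67→5, 72→4, 66→6
Rank sum = 5 + 4 + 6 = 15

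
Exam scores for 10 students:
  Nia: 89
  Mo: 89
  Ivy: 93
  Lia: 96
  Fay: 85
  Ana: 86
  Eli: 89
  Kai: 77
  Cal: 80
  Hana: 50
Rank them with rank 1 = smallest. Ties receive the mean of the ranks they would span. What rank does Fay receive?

Sorted (ascending): 50, 77, 80, 85, 86, 89, 89, 89, 93, 96
The 3 values of 89 occupy positions 6–8 → average rank 7.
Fay has value 85 → rank 4.

4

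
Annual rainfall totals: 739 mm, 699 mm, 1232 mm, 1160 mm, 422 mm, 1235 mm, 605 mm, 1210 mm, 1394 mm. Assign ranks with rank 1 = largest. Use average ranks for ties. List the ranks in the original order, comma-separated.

6, 7, 3, 5, 9, 2, 8, 4, 1

Sorted (descending): 1394, 1235, 1232, 1210, 1160, 739, 699, 605, 422
No ties — each value takes its position as its rank.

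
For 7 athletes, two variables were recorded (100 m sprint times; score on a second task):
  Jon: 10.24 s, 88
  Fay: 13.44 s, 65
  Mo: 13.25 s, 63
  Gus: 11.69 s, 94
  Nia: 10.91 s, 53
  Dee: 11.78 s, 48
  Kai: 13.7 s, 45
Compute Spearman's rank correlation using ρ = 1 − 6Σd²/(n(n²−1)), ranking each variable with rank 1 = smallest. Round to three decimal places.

-0.500

Ranks of variable 1: 1, 6, 5, 3, 2, 4, 7
Ranks of variable 2: 6, 5, 4, 7, 3, 2, 1
d = r₁ − r₂: -5, 1, 1, -4, -1, 2, 6
d²: 25, 1, 1, 16, 1, 4, 36; Σd² = 84
ρ = 1 − 6·84/(7·48) = 1 − 504/336 = -0.500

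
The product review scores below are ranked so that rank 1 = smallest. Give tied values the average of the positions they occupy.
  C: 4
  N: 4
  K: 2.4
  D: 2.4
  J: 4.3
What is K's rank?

1.5

Sorted (ascending): 2.4, 2.4, 4, 4, 4.3
The 2 values of 2.4 occupy positions 1–2 → average rank (1+2)/2 = 1.5.
The 2 values of 4 occupy positions 3–4 → average rank (3+4)/2 = 3.5.
K has value 2.4 → rank 1.5.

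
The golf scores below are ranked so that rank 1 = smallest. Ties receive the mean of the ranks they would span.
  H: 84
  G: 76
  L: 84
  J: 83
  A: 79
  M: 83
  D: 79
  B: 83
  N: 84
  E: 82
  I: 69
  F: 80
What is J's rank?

8

Sorted (ascending): 69, 76, 79, 79, 80, 82, 83, 83, 83, 84, 84, 84
The 2 values of 79 occupy positions 3–4 → average rank (3+4)/2 = 3.5.
The 3 values of 83 occupy positions 7–9 → average rank 8.
The 3 values of 84 occupy positions 10–12 → average rank 11.
J has value 83 → rank 8.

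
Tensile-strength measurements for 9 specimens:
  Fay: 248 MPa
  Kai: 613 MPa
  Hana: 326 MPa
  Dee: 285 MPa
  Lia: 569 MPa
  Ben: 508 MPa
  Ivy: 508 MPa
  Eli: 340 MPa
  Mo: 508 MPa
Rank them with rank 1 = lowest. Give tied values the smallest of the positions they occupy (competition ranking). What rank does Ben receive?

5

Sorted (ascending): 248, 285, 326, 340, 508, 508, 508, 569, 613
The 3 values of 508 occupy positions 5–7 → each gets rank 5.
Ben has value 508 MPa → rank 5.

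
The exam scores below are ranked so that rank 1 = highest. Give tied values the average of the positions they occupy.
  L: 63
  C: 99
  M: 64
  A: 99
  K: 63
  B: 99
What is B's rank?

Sorted (descending): 99, 99, 99, 64, 63, 63
The 3 values of 99 occupy positions 1–3 → average rank 2.
The 2 values of 63 occupy positions 5–6 → average rank (5+6)/2 = 5.5.
B has value 99 → rank 2.

2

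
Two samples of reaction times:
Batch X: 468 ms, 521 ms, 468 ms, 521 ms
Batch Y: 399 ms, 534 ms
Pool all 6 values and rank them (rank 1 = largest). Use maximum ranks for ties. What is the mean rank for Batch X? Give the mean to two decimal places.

4.00

Sorted (descending): 534, 521, 521, 468, 468, 399
The 2 values of 521 occupy positions 2–3 → each gets rank 3.
The 2 values of 468 occupy positions 4–5 → each gets rank 5.
Batch X values → pooled ranks: 468→5, 521→3, 468→5, 521→3
Mean rank = (5 + 3 + 5 + 3) / 4 = 4.00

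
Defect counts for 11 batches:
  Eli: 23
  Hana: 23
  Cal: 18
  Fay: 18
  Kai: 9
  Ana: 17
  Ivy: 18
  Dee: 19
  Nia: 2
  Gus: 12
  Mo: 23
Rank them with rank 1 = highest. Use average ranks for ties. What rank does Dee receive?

Sorted (descending): 23, 23, 23, 19, 18, 18, 18, 17, 12, 9, 2
The 3 values of 23 occupy positions 1–3 → average rank 2.
The 3 values of 18 occupy positions 5–7 → average rank 6.
Dee has value 19 → rank 4.

4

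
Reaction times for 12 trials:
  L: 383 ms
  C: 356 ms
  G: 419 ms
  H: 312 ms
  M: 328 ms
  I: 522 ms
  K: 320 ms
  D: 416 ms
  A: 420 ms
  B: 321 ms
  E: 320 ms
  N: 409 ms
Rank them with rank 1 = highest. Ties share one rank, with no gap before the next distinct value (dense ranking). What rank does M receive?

Sorted (descending): 522, 420, 419, 416, 409, 383, 356, 328, 321, 320, 320, 312
The 2 values of 320 share dense rank 10.
Remaining distinct values take the next consecutive integers.
M has value 328 ms → rank 8.

8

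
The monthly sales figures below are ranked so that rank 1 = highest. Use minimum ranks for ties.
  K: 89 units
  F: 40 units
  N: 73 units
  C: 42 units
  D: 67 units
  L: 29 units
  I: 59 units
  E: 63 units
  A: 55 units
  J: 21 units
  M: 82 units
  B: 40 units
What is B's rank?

9

Sorted (descending): 89, 82, 73, 67, 63, 59, 55, 42, 40, 40, 29, 21
The 2 values of 40 occupy positions 9–10 → each gets rank 9.
B has value 40 units → rank 9.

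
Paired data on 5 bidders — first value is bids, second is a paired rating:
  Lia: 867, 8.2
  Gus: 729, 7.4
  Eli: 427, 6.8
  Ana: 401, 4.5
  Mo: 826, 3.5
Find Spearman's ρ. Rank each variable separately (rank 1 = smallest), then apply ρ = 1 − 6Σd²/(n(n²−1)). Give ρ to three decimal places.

Ranks of variable 1: 5, 3, 2, 1, 4
Ranks of variable 2: 5, 4, 3, 2, 1
d = r₁ − r₂: 0, -1, -1, -1, 3
d²: 0, 1, 1, 1, 9; Σd² = 12
ρ = 1 − 6·12/(5·24) = 1 − 72/120 = 0.400

0.400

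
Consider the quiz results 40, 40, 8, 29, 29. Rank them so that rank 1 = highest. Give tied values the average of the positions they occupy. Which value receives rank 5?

Sorted (descending): 40, 40, 29, 29, 8
The 2 values of 40 occupy positions 1–2 → average rank (1+2)/2 = 1.5.
The 2 values of 29 occupy positions 3–4 → average rank (3+4)/2 = 3.5.
Rank 5 → value 8.

8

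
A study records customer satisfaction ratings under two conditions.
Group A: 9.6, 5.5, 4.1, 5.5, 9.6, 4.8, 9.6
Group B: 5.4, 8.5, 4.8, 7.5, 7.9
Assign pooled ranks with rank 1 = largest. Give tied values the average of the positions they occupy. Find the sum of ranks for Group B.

Sorted (descending): 9.6, 9.6, 9.6, 8.5, 7.9, 7.5, 5.5, 5.5, 5.4, 4.8, 4.8, 4.1
The 3 values of 9.6 occupy positions 1–3 → average rank 2.
The 2 values of 5.5 occupy positions 7–8 → average rank (7+8)/2 = 7.5.
The 2 values of 4.8 occupy positions 10–11 → average rank (10+11)/2 = 10.5.
Group B values → pooled ranks: 5.4→9, 8.5→4, 4.8→10.5, 7.5→6, 7.9→5
Rank sum = 9 + 4 + 10.5 + 6 + 5 = 34.5

34.5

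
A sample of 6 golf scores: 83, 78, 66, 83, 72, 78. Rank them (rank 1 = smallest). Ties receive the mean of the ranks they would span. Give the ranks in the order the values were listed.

Sorted (ascending): 66, 72, 78, 78, 83, 83
The 2 values of 78 occupy positions 3–4 → average rank (3+4)/2 = 3.5.
The 2 values of 83 occupy positions 5–6 → average rank (5+6)/2 = 5.5.

5.5, 3.5, 1, 5.5, 2, 3.5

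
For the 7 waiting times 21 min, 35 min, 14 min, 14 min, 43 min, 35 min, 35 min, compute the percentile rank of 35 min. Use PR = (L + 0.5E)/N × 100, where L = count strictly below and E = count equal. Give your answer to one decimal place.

64.3

N = 7.
Strictly below 35: 3. Equal to 35: 3.
PR = (3 + 0.5·3)/7 × 100 = 64.3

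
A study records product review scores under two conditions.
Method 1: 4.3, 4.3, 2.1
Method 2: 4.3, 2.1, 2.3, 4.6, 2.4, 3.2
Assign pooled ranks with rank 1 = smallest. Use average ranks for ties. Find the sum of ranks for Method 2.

29.5

Sorted (ascending): 2.1, 2.1, 2.3, 2.4, 3.2, 4.3, 4.3, 4.3, 4.6
The 2 values of 2.1 occupy positions 1–2 → average rank (1+2)/2 = 1.5.
The 3 values of 4.3 occupy positions 6–8 → average rank 7.
Method 2 values → pooled ranks: 4.3→7, 2.1→1.5, 2.3→3, 4.6→9, 2.4→4, 3.2→5
Rank sum = 7 + 1.5 + 3 + 9 + 4 + 5 = 29.5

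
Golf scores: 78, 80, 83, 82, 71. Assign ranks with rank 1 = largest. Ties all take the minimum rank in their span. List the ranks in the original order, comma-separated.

Sorted (descending): 83, 82, 80, 78, 71
No ties — each value takes its position as its rank.

4, 3, 1, 2, 5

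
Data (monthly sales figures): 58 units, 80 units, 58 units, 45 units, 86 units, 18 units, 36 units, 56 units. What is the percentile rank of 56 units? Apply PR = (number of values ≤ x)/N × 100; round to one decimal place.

50.0

N = 8.
Strictly below 56: 3. Equal to 56: 1.
PR = 4/8 × 100 = 50.0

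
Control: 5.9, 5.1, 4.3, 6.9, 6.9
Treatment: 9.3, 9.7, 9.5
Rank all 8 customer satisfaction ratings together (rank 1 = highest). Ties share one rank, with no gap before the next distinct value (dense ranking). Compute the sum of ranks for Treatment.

6

Sorted (descending): 9.7, 9.5, 9.3, 6.9, 6.9, 5.9, 5.1, 4.3
The 2 values of 6.9 share dense rank 4.
Remaining distinct values take the next consecutive integers.
Treatment values → pooled ranks: 9.3→3, 9.7→1, 9.5→2
Rank sum = 3 + 1 + 2 = 6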